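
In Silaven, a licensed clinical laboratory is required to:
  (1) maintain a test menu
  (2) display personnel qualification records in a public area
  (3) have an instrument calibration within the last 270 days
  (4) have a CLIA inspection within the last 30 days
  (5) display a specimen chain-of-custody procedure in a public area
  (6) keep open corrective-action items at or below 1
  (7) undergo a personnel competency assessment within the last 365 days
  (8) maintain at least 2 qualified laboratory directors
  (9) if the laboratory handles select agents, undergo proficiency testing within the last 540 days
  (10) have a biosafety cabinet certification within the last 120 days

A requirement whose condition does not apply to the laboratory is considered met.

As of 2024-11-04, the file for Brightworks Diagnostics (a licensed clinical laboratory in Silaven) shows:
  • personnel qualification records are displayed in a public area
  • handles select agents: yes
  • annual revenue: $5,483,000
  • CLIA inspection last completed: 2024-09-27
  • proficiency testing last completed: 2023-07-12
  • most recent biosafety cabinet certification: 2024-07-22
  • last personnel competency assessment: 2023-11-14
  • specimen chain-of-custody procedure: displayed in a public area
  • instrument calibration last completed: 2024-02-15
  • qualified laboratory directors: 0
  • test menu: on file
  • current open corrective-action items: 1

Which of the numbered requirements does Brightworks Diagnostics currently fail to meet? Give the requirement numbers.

1. test menu present → met
2. personnel qualification records present → met
3. instrument calibration 263 days ago vs limit 270 → met
4. CLIA inspection 38 days ago vs limit 30 → not met
5. specimen chain-of-custody procedure present → met
6. open corrective-action items 1 ≤ 1 → met
7. personnel competency assessment 356 days ago vs limit 365 → met
8. qualified laboratory directors 0 < 2 → not met
9. condition 'handles select agents' holds; proficiency testing 481 days ago vs limit 540 → met
10. biosafety cabinet certification 105 days ago vs limit 120 → met
Not met: 4, 8

4, 8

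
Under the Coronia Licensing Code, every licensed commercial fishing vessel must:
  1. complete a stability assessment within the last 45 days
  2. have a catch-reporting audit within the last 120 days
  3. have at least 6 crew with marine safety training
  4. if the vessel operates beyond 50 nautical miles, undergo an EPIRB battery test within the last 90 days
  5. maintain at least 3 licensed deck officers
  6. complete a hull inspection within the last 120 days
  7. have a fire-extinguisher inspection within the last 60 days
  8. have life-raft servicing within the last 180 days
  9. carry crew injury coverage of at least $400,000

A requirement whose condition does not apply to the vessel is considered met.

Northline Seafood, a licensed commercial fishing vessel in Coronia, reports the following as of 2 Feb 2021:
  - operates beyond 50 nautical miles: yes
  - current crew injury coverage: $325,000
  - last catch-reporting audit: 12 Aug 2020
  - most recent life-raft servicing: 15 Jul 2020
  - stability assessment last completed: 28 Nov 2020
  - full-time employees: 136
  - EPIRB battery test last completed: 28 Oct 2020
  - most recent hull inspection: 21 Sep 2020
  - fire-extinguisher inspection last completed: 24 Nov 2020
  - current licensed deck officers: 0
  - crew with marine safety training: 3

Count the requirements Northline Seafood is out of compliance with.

9

1. stability assessment 66 days ago vs limit 45 → not met
2. catch-reporting audit 174 days ago vs limit 120 → not met
3. crew with marine safety training 3 < 6 → not met
4. condition 'operates beyond 50 nautical miles' holds; EPIRB battery test 97 days ago vs limit 90 → not met
5. licensed deck officers 0 < 3 → not met
6. hull inspection 134 days ago vs limit 120 → not met
7. fire-extinguisher inspection 70 days ago vs limit 60 → not met
8. life-raft servicing 202 days ago vs limit 180 → not met
9. crew injury coverage $325,000 < $400,000 → not met
Not met: 9 of 9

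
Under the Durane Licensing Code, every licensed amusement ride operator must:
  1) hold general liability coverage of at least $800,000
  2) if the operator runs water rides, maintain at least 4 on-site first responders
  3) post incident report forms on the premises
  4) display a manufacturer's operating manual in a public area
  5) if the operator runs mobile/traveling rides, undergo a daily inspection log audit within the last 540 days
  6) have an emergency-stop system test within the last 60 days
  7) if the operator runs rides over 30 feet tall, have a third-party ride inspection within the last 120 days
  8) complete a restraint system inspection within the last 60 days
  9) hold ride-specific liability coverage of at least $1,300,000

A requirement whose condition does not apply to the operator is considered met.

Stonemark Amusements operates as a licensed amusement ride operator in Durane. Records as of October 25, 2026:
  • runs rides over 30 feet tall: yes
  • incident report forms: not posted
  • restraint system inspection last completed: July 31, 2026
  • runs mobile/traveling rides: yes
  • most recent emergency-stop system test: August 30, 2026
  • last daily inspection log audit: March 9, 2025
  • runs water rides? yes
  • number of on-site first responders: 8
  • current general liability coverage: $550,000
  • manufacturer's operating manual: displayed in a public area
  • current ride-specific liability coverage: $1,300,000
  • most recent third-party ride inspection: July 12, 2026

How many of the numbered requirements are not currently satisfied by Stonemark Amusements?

1. general liability coverage $550,000 < $800,000 → not met
2. condition 'runs water rides' holds; on-site first responders 8 ≥ 4 → met
3. incident report forms absent → not met
4. manufacturer's operating manual present → met
5. condition 'runs mobile/traveling rides' holds; daily inspection log audit 595 days ago vs limit 540 → not met
6. emergency-stop system test 56 days ago vs limit 60 → met
7. condition 'runs rides over 30 feet tall' holds; third-party ride inspection 105 days ago vs limit 120 → met
8. restraint system inspection 86 days ago vs limit 60 → not met
9. ride-specific liability coverage $1,300,000 ≥ $1,300,000 → met
Not met: 4 of 9

4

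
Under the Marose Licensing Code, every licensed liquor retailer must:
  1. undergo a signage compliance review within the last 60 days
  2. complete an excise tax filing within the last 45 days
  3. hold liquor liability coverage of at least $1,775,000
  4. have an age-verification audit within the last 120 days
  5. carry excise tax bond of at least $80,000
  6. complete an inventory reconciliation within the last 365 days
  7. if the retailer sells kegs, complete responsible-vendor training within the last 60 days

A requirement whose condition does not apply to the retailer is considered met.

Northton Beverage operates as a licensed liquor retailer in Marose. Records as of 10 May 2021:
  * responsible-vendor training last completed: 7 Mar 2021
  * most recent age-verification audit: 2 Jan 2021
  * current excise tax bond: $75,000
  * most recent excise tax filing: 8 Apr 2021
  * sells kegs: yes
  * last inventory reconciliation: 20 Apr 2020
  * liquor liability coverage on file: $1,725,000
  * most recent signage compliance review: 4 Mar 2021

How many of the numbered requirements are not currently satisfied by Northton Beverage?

6

1. signage compliance review 67 days ago vs limit 60 → not met
2. excise tax filing 32 days ago vs limit 45 → met
3. liquor liability coverage $1,725,000 < $1,775,000 → not met
4. age-verification audit 128 days ago vs limit 120 → not met
5. excise tax bond $75,000 < $80,000 → not met
6. inventory reconciliation 385 days ago vs limit 365 → not met
7. condition 'sells kegs' holds; responsible-vendor training 64 days ago vs limit 60 → not met
Not met: 6 of 7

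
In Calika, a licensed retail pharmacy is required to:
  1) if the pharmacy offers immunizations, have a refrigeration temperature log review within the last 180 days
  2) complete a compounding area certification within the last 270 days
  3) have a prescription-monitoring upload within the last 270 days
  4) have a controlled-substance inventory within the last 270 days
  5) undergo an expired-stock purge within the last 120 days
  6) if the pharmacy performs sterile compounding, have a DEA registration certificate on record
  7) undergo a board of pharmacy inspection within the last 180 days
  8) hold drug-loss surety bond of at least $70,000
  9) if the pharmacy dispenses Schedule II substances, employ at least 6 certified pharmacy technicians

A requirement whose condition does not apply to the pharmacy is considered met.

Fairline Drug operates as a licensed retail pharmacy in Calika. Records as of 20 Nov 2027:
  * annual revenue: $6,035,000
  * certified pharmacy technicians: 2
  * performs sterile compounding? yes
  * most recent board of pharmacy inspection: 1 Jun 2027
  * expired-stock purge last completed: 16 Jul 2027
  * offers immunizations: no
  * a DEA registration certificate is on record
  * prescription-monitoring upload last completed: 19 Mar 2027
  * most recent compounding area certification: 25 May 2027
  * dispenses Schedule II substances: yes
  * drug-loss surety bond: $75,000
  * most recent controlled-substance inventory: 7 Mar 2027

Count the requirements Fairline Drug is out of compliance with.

2

1. condition 'offers immunizations' does not hold → requirement n/a → met
2. compounding area certification 179 days ago vs limit 270 → met
3. prescription-monitoring upload 246 days ago vs limit 270 → met
4. controlled-substance inventory 258 days ago vs limit 270 → met
5. expired-stock purge 127 days ago vs limit 120 → not met
6. condition 'performs sterile compounding' holds; DEA registration certificate present → met
7. board of pharmacy inspection 172 days ago vs limit 180 → met
8. drug-loss surety bond $75,000 ≥ $70,000 → met
9. condition 'dispenses Schedule II substances' holds; certified pharmacy technicians 2 < 6 → not met
Not met: 2 of 9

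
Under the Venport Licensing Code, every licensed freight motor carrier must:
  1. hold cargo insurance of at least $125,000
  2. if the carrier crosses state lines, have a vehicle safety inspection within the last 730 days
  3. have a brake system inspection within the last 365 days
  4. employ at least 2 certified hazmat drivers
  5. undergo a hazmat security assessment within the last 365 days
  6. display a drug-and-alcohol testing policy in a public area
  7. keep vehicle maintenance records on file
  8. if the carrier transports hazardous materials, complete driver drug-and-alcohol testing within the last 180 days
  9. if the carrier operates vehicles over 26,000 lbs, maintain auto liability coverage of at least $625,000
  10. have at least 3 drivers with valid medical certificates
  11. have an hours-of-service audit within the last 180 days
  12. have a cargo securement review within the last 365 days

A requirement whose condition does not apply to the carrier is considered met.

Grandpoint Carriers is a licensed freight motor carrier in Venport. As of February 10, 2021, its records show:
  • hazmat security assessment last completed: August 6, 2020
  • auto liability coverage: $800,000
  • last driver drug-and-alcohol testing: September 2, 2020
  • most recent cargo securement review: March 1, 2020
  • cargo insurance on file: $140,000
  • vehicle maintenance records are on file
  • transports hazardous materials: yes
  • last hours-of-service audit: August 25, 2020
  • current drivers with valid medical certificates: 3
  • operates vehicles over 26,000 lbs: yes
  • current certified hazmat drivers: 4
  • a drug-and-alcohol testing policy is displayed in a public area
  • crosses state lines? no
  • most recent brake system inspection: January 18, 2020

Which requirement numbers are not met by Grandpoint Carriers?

3

1. cargo insurance $140,000 ≥ $125,000 → met
2. condition 'crosses state lines' does not hold → requirement n/a → met
3. brake system inspection 389 days ago vs limit 365 → not met
4. certified hazmat drivers 4 ≥ 2 → met
5. hazmat security assessment 188 days ago vs limit 365 → met
6. drug-and-alcohol testing policy present → met
7. vehicle maintenance records present → met
8. condition 'transports hazardous materials' holds; driver drug-and-alcohol testing 161 days ago vs limit 180 → met
9. condition 'operates vehicles over 26,000 lbs' holds; auto liability coverage $800,000 ≥ $625,000 → met
10. drivers with valid medical certificates 3 ≥ 3 → met
11. hours-of-service audit 169 days ago vs limit 180 → met
12. cargo securement review 346 days ago vs limit 365 → met
Not met: 3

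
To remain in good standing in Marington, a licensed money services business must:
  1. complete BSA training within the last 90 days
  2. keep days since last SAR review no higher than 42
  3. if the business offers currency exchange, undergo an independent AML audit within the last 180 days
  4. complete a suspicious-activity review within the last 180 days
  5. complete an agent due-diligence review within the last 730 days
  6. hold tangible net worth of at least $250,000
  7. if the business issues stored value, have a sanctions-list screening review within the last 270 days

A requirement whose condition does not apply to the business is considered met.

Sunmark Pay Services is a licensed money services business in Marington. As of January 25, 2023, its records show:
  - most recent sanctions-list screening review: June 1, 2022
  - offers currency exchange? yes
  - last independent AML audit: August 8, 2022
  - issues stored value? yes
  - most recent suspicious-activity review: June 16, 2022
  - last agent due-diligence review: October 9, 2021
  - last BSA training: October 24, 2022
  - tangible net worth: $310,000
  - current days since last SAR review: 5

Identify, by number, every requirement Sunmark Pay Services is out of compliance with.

1, 4

1. BSA training 93 days ago vs limit 90 → not met
2. days since last SAR review 5 ≤ 42 → met
3. condition 'offers currency exchange' holds; independent AML audit 170 days ago vs limit 180 → met
4. suspicious-activity review 223 days ago vs limit 180 → not met
5. agent due-diligence review 473 days ago vs limit 730 → met
6. tangible net worth $310,000 ≥ $250,000 → met
7. condition 'issues stored value' holds; sanctions-list screening review 238 days ago vs limit 270 → met
Not met: 1, 4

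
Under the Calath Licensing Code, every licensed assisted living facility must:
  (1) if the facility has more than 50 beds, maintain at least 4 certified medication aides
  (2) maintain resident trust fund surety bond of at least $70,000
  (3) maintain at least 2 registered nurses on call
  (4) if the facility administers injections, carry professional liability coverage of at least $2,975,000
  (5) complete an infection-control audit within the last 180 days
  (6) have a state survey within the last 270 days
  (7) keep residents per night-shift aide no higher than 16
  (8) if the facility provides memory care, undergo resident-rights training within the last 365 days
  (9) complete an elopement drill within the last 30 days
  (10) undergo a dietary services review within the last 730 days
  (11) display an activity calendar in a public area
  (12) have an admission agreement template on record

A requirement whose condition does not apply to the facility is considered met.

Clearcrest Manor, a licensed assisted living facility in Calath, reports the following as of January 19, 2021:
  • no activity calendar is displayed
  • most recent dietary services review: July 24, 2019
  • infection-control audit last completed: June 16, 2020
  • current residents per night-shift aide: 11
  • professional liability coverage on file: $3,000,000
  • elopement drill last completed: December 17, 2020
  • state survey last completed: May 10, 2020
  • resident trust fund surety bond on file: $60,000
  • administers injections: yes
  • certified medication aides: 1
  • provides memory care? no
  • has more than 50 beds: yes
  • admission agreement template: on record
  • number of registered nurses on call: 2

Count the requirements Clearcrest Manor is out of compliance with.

5

1. condition 'has more than 50 beds' holds; certified medication aides 1 < 4 → not met
2. resident trust fund surety bond $60,000 < $70,000 → not met
3. registered nurses on call 2 ≥ 2 → met
4. condition 'administers injections' holds; professional liability coverage $3,000,000 ≥ $2,975,000 → met
5. infection-control audit 217 days ago vs limit 180 → not met
6. state survey 254 days ago vs limit 270 → met
7. residents per night-shift aide 11 ≤ 16 → met
8. condition 'provides memory care' does not hold → requirement n/a → met
9. elopement drill 33 days ago vs limit 30 → not met
10. dietary services review 545 days ago vs limit 730 → met
11. activity calendar absent → not met
12. admission agreement template present → met
Not met: 5 of 12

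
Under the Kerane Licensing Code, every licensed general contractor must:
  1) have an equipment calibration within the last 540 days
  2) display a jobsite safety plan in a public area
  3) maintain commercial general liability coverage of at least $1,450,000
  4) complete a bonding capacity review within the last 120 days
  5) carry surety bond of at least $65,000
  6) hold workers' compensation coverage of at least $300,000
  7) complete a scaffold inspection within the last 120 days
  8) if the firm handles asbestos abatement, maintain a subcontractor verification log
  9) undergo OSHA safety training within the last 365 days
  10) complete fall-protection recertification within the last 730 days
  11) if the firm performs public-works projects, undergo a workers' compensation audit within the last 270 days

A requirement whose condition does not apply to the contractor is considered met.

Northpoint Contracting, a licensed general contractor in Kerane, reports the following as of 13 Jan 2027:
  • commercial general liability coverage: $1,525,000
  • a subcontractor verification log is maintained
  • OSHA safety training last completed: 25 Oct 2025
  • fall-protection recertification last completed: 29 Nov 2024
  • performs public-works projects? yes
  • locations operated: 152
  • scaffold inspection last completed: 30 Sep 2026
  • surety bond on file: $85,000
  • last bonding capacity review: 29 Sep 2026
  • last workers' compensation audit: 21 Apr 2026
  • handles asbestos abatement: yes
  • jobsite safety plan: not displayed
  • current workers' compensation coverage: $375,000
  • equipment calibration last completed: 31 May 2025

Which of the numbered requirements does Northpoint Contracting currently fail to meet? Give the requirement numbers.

1, 2, 9, 10

1. equipment calibration 592 days ago vs limit 540 → not met
2. jobsite safety plan absent → not met
3. commercial general liability coverage $1,525,000 ≥ $1,450,000 → met
4. bonding capacity review 106 days ago vs limit 120 → met
5. surety bond $85,000 ≥ $65,000 → met
6. workers' compensation coverage $375,000 ≥ $300,000 → met
7. scaffold inspection 105 days ago vs limit 120 → met
8. condition 'handles asbestos abatement' holds; subcontractor verification log present → met
9. OSHA safety training 445 days ago vs limit 365 → not met
10. fall-protection recertification 775 days ago vs limit 730 → not met
11. condition 'performs public-works projects' holds; workers' compensation audit 267 days ago vs limit 270 → met
Not met: 1, 2, 9, 10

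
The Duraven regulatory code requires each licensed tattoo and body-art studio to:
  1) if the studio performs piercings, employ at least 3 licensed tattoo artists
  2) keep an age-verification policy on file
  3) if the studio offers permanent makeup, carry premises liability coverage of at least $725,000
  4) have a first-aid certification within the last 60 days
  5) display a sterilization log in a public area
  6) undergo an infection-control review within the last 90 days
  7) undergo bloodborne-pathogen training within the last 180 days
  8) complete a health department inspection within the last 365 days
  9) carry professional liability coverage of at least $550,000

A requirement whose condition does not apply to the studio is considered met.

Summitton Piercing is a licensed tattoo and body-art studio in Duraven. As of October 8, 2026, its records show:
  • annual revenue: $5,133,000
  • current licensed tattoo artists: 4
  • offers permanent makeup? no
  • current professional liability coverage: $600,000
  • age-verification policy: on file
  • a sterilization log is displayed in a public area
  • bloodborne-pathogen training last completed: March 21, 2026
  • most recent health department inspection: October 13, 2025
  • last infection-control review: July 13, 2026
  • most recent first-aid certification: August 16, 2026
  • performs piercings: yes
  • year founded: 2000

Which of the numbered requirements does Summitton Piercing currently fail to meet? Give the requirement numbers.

1. condition 'performs piercings' holds; licensed tattoo artists 4 ≥ 3 → met
2. age-verification policy present → met
3. condition 'offers permanent makeup' does not hold → requirement n/a → met
4. first-aid certification 53 days ago vs limit 60 → met
5. sterilization log present → met
6. infection-control review 87 days ago vs limit 90 → met
7. bloodborne-pathogen training 201 days ago vs limit 180 → not met
8. health department inspection 360 days ago vs limit 365 → met
9. professional liability coverage $600,000 ≥ $550,000 → met
Not met: 7

7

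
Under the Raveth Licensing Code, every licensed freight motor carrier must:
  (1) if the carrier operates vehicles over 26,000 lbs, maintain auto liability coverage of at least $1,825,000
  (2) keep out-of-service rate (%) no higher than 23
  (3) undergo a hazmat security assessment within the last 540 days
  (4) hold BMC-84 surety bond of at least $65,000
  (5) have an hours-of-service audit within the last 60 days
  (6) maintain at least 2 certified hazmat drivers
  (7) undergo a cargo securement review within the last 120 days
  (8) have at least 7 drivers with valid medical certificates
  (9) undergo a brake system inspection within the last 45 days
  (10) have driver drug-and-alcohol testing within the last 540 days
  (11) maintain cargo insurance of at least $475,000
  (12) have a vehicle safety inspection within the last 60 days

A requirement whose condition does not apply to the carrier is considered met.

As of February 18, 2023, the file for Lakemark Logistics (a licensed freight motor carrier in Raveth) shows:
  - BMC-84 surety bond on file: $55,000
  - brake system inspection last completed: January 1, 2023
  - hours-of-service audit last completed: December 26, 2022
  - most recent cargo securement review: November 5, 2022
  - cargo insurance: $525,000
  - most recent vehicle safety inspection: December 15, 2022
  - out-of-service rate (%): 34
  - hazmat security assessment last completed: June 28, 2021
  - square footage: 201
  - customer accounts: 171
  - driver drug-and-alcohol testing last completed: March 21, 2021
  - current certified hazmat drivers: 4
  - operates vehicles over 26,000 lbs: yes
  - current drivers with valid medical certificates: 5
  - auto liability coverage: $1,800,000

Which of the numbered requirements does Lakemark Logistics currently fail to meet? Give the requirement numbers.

1, 2, 3, 4, 8, 9, 10, 12

1. condition 'operates vehicles over 26,000 lbs' holds; auto liability coverage $1,800,000 < $1,825,000 → not met
2. out-of-service rate (%) 34 > 23 → not met
3. hazmat security assessment 600 days ago vs limit 540 → not met
4. BMC-84 surety bond $55,000 < $65,000 → not met
5. hours-of-service audit 54 days ago vs limit 60 → met
6. certified hazmat drivers 4 ≥ 2 → met
7. cargo securement review 105 days ago vs limit 120 → met
8. drivers with valid medical certificates 5 < 7 → not met
9. brake system inspection 48 days ago vs limit 45 → not met
10. driver drug-and-alcohol testing 699 days ago vs limit 540 → not met
11. cargo insurance $525,000 ≥ $475,000 → met
12. vehicle safety inspection 65 days ago vs limit 60 → not met
Not met: 1, 2, 3, 4, 8, 9, 10, 12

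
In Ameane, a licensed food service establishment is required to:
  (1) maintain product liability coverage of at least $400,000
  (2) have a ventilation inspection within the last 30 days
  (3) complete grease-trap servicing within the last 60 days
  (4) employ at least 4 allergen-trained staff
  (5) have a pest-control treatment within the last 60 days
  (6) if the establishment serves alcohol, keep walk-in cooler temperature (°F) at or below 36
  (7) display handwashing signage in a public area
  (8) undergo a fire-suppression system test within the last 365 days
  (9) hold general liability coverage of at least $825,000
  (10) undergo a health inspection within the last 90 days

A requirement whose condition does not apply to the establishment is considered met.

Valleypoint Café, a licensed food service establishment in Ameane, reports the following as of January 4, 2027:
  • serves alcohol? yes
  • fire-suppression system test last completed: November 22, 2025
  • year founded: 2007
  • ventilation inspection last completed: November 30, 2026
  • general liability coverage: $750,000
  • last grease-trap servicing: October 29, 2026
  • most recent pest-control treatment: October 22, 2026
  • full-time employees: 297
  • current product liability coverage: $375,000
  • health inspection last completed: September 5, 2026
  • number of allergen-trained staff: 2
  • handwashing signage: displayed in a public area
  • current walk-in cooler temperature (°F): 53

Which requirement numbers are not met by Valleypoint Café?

1. product liability coverage $375,000 < $400,000 → not met
2. ventilation inspection 35 days ago vs limit 30 → not met
3. grease-trap servicing 67 days ago vs limit 60 → not met
4. allergen-trained staff 2 < 4 → not met
5. pest-control treatment 74 days ago vs limit 60 → not met
6. condition 'serves alcohol' holds; walk-in cooler temperature (°F) 53 > 36 → not met
7. handwashing signage present → met
8. fire-suppression system test 408 days ago vs limit 365 → not met
9. general liability coverage $750,000 < $825,000 → not met
10. health inspection 121 days ago vs limit 90 → not met
Not met: 1, 2, 3, 4, 5, 6, 8, 9, 10

1, 2, 3, 4, 5, 6, 8, 9, 10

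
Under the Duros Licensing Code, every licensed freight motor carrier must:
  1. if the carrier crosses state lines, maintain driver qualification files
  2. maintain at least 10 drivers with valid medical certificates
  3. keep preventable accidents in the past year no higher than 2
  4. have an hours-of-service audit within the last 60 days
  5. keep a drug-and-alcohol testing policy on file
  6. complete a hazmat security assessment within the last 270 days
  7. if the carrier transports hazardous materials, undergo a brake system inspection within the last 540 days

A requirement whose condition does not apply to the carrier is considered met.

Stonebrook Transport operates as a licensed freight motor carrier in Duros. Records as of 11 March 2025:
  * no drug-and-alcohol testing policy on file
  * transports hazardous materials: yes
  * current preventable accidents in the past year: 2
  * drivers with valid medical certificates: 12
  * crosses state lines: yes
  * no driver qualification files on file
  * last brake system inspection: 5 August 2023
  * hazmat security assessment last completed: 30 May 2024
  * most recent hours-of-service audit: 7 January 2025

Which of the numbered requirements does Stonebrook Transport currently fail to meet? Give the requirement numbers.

1, 4, 5, 6, 7

1. condition 'crosses state lines' holds; driver qualification files absent → not met
2. drivers with valid medical certificates 12 ≥ 10 → met
3. preventable accidents in the past year 2 ≤ 2 → met
4. hours-of-service audit 63 days ago vs limit 60 → not met
5. drug-and-alcohol testing policy absent → not met
6. hazmat security assessment 285 days ago vs limit 270 → not met
7. condition 'transports hazardous materials' holds; brake system inspection 584 days ago vs limit 540 → not met
Not met: 1, 4, 5, 6, 7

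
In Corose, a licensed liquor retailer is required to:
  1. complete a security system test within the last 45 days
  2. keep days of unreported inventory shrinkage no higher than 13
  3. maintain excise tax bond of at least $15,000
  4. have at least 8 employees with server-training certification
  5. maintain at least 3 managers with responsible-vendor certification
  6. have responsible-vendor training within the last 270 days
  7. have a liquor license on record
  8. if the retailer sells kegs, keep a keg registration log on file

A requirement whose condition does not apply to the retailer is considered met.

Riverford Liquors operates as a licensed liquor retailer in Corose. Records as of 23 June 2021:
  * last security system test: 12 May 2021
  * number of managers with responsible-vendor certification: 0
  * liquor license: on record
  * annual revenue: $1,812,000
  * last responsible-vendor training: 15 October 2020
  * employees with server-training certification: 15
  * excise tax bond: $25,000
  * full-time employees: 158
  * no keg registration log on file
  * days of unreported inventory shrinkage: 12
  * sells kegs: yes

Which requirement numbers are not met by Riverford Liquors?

1. security system test 42 days ago vs limit 45 → met
2. days of unreported inventory shrinkage 12 ≤ 13 → met
3. excise tax bond $25,000 ≥ $15,000 → met
4. employees with server-training certification 15 ≥ 8 → met
5. managers with responsible-vendor certification 0 < 3 → not met
6. responsible-vendor training 251 days ago vs limit 270 → met
7. liquor license present → met
8. condition 'sells kegs' holds; keg registration log absent → not met
Not met: 5, 8

5, 8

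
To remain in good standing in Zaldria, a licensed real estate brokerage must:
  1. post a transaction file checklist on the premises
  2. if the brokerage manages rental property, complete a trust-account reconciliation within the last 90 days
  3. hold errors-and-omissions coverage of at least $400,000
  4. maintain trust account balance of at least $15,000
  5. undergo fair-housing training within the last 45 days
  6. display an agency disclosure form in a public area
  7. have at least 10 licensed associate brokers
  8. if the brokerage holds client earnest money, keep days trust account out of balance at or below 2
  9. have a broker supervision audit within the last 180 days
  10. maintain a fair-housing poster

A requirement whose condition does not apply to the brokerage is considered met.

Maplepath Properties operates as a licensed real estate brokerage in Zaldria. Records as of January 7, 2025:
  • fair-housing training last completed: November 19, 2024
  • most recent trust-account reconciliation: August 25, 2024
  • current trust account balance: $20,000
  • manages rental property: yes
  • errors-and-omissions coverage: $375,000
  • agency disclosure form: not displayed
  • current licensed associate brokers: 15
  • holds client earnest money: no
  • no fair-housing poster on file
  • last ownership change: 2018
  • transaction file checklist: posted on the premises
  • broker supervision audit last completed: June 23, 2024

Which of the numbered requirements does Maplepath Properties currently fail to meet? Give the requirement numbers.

1. transaction file checklist present → met
2. condition 'manages rental property' holds; trust-account reconciliation 135 days ago vs limit 90 → not met
3. errors-and-omissions coverage $375,000 < $400,000 → not met
4. trust account balance $20,000 ≥ $15,000 → met
5. fair-housing training 49 days ago vs limit 45 → not met
6. agency disclosure form absent → not met
7. licensed associate brokers 15 ≥ 10 → met
8. condition 'holds client earnest money' does not hold → requirement n/a → met
9. broker supervision audit 198 days ago vs limit 180 → not met
10. fair-housing poster absent → not met
Not met: 2, 3, 5, 6, 9, 10

2, 3, 5, 6, 9, 10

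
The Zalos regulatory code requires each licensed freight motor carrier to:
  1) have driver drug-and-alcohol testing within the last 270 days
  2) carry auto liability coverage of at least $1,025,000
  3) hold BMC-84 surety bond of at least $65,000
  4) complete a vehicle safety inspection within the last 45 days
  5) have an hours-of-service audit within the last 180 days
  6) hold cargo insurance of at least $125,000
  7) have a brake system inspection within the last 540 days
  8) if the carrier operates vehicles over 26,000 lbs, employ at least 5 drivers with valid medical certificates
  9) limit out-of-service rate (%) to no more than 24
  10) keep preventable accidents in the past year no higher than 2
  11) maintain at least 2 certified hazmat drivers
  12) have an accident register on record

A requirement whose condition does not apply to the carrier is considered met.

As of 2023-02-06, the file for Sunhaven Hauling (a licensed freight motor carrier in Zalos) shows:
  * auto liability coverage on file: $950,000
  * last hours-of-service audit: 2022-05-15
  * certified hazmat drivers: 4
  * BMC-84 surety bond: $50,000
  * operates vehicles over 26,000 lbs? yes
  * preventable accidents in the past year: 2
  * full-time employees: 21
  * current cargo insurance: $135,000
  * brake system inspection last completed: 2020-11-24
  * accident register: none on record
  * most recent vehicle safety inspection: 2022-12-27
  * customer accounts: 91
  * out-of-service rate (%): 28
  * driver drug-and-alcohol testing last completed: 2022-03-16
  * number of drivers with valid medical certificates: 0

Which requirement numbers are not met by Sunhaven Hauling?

1. driver drug-and-alcohol testing 327 days ago vs limit 270 → not met
2. auto liability coverage $950,000 < $1,025,000 → not met
3. BMC-84 surety bond $50,000 < $65,000 → not met
4. vehicle safety inspection 41 days ago vs limit 45 → met
5. hours-of-service audit 267 days ago vs limit 180 → not met
6. cargo insurance $135,000 ≥ $125,000 → met
7. brake system inspection 804 days ago vs limit 540 → not met
8. condition 'operates vehicles over 26,000 lbs' holds; drivers with valid medical certificates 0 < 5 → not met
9. out-of-service rate (%) 28 > 24 → not met
10. preventable accidents in the past year 2 ≤ 2 → met
11. certified hazmat drivers 4 ≥ 2 → met
12. accident register absent → not met
Not met: 1, 2, 3, 5, 7, 8, 9, 12

1, 2, 3, 5, 7, 8, 9, 12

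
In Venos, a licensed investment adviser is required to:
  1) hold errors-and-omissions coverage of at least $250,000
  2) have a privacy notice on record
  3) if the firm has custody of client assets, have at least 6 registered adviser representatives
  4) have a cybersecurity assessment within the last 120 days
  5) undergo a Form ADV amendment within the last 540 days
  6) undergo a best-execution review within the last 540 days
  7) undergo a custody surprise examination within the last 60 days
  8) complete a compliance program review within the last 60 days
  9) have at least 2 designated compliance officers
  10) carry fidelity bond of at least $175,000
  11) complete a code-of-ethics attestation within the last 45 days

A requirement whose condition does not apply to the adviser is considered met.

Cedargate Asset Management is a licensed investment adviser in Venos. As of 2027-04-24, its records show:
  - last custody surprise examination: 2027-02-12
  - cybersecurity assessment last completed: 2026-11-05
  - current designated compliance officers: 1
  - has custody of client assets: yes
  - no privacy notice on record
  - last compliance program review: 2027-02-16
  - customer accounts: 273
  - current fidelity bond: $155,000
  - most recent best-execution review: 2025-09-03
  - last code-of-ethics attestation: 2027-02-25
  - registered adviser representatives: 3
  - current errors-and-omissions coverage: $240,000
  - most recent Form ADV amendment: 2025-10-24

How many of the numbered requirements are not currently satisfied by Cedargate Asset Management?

11

1. errors-and-omissions coverage $240,000 < $250,000 → not met
2. privacy notice absent → not met
3. condition 'has custody of client assets' holds; registered adviser representatives 3 < 6 → not met
4. cybersecurity assessment 170 days ago vs limit 120 → not met
5. Form ADV amendment 547 days ago vs limit 540 → not met
6. best-execution review 598 days ago vs limit 540 → not met
7. custody surprise examination 71 days ago vs limit 60 → not met
8. compliance program review 67 days ago vs limit 60 → not met
9. designated compliance officers 1 < 2 → not met
10. fidelity bond $155,000 < $175,000 → not met
11. code-of-ethics attestation 58 days ago vs limit 45 → not met
Not met: 11 of 11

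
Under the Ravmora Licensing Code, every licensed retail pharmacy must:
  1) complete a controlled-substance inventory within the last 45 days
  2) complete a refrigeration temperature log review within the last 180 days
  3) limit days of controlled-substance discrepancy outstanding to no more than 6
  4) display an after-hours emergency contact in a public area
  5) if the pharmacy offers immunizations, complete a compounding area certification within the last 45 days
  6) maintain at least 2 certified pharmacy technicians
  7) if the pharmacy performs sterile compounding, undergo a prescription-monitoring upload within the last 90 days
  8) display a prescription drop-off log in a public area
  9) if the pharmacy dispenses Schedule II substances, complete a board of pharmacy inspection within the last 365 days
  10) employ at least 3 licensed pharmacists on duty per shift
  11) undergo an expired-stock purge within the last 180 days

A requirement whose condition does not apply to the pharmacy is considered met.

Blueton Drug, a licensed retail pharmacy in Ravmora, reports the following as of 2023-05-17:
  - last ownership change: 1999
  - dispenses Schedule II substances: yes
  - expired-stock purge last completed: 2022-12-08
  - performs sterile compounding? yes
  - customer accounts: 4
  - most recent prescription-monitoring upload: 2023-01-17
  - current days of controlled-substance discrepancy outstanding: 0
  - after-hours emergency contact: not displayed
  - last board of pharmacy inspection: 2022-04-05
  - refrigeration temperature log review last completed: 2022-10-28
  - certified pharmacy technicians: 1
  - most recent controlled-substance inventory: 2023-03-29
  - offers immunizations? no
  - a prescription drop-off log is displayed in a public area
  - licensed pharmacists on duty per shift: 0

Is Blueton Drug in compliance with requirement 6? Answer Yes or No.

No

6. certified pharmacy technicians 1 < 2 → not met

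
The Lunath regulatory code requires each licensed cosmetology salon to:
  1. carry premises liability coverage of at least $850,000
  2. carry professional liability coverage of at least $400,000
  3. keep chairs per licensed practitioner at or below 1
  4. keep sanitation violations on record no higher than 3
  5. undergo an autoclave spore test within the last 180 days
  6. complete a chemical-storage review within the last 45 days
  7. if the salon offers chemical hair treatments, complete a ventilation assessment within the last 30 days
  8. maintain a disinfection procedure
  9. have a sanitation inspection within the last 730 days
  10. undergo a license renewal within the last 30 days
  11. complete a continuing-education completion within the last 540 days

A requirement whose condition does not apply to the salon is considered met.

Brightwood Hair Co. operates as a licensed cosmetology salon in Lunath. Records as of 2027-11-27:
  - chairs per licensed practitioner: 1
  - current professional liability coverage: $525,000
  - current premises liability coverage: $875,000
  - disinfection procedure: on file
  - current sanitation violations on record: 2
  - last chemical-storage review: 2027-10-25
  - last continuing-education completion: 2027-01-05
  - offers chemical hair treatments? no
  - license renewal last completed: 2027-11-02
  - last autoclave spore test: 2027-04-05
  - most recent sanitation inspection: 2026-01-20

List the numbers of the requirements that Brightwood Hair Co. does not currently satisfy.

1. premises liability coverage $875,000 ≥ $850,000 → met
2. professional liability coverage $525,000 ≥ $400,000 → met
3. chairs per licensed practitioner 1 ≤ 1 → met
4. sanitation violations on record 2 ≤ 3 → met
5. autoclave spore test 236 days ago vs limit 180 → not met
6. chemical-storage review 33 days ago vs limit 45 → met
7. condition 'offers chemical hair treatments' does not hold → requirement n/a → met
8. disinfection procedure present → met
9. sanitation inspection 676 days ago vs limit 730 → met
10. license renewal 25 days ago vs limit 30 → met
11. continuing-education completion 326 days ago vs limit 540 → met
Not met: 5

5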